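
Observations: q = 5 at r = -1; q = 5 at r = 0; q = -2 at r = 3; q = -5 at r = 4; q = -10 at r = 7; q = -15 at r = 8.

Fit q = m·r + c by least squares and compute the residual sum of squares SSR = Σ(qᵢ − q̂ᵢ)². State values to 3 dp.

The normal equations are: 139·m + 21·c = -221;  21·m + 6·c = -22.
Eliminating c: 6·(row 1) − 21·(row 2) gives 393·m = 6·(-221) − 21·(-22) = -864, so m = -288/131.
Then c = ((-22) − 21·(-288/131))/6 = 1583/393.
Residuals: -482/393, 382/393, 223/393, -92/393, 535/393, -566/393; SSR = 2654/393.

SSR = 6.753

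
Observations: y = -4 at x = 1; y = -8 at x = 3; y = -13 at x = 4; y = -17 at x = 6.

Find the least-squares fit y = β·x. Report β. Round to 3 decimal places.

β = -2.935

Forming MᵀM = [[62]] and Mᵀy = [-182]ᵀ gives MᵀM·[β]ᵀ = Mᵀy.
β = (-182)/62 = -2.93548.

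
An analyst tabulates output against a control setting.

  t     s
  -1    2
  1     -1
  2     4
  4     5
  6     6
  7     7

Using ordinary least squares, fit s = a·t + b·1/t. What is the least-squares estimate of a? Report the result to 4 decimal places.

The normal system XᵀX·[a, b]ᵀ = Xᵀs is [[107, 6]; [6, 16657/7056]]·[a, b]ᵀ = [110, 9/4]ᵀ.
Δ = 107·(16657/7056) − 6² = 1528283/7056.
a = (110·(16657/7056) − 6·(9/4))/(1528283/7056) = 1737014/1528283; b = (107·(9/4) − 6·110)/(1528283/7056) = -2958228/1528283.

a = 1.1366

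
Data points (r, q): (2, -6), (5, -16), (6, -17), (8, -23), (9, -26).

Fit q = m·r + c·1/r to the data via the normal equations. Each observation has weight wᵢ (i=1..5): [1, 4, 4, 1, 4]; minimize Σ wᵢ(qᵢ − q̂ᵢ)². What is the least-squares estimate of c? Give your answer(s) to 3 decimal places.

Normal-equation sums: Σwᵢ·r·r = 636, Σwᵢ·r·1/r = 14, Σwᵢ·1/r·1/r = 75961/129600.
Right-hand side: Σwᵢ·r·q = -1860, Σwᵢ·1/r·q = -14963/360.
So AᵀWA·[m, c]ᵀ = AᵀWq: [[636, 14]; [14, 75961/129600]]·[m, c]ᵀ = [-1860, -14963/360]ᵀ.
Eliminating c: (75961/129600)·(row 1) − 14·(row 2) gives (1909133/10800)·m = (75961/129600)·(-1860) − 14·(-14963/360) = -1097899/2160, so m = -5489495/1909133.
Then c = ((-14963/360) − 14·(-5489495/1909133))/(75961/129600) = -4262040/1909133.

c = -2.232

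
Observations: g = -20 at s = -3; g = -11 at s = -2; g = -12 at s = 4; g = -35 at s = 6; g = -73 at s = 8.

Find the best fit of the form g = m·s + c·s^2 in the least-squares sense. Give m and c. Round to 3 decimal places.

m = 2.614, c = -1.449

Entries of MᵀM: Σs·s = 129, Σs·s^2 = 757, Σs^2·s^2 = 5745.
Moment sums: Σs·g = -760, Σs^2·g = -6348.
MᵀM·[m, c]ᵀ = Mᵀg becomes [[129, 757]; [757, 5745]]·[m, c]ᵀ = [-760, -6348]ᵀ.
Δ = 129·5745 − 757² = 168056.
m = ((-760)·5745 − 757·(-6348))/168056 = 15687/6002; c = (129·(-6348) − 757·(-760))/168056 = -8699/6002.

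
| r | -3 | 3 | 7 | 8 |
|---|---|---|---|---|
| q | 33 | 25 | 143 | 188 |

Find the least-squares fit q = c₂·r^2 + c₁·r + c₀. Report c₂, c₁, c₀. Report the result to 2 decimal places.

c₂ = 3.08, c₁ = -1.34, c₀ = 1.23

Sums needed: Σr^2·r^2 = 6659, Σr^2·r = 855, Σr^2 = 131, Σr·r = 131, Σr = 15, Σ1 = 4.
Right-hand side: Σr^2·q = 19561, Σr·q = 2481, Σq = 389.
Normal equations: [[6659, 855, 131]; [855, 131, 15]; [131, 15, 4]]·[c₂, c₁, c₀]ᵀ = [19561, 2481, 389]ᵀ.
Row-reducing yields c₂ = 27609/8950, c₁ = -2391/1790, c₀ = 5512/4475.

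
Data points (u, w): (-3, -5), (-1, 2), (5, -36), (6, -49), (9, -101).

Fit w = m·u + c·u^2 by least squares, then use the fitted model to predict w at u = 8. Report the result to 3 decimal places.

With design matrix M, MᵀM = [[152, 1042]; [1042, 8564]] and Mᵀw = [-1370, -10888]ᵀ.
Eliminating c: 8564·(row 1) − 1042·(row 2) gives 215964·m = 8564·(-1370) − 1042·(-10888) = -387384, so m = -32282/17997.
Then c = ((-10888) − 1042·(-32282/17997))/8564 = -18953/17997.
At u = 8: ŵ = (-32282/17997)·(8) + (-18953/17997)·(64) = -490416/5999.

ŵ = -81.750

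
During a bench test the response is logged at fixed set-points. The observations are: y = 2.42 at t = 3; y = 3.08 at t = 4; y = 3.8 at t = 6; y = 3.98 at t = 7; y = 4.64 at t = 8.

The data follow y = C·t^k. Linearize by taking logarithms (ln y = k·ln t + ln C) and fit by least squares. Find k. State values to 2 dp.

k = 0.61

Linearized form: ln y = k·ln t + ln C. From the 5 transformed points,
Over the data: Σln t = 8.3020, Σ(ln t)² = 14.4498, Σln y = 6.2597, Σln t·ln y = 10.8016.
Normal system: [[14.4498, 8.3020]; [8.3020, 5]]·[k, ln C]ᵀ = [10.8016, 6.2597]ᵀ.
Solving (det = 3.3255): k = 0.61341, ln C = 0.23343.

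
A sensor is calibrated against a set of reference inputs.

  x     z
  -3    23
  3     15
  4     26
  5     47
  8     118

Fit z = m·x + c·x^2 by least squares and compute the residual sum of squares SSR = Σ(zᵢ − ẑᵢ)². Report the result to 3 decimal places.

With design matrix A, AᵀA = [[123, 701]; [701, 5139]] and Aᵀz = [1259, 9485]ᵀ.
det = 123·5139 − 701² = 140696.
m = (1259·5139 − 701·9485)/140696 = -22373/17587; c = (123·9485 − 701·1259)/140696 = 35512/17587.
Residuals: 17774/17587, 11316/17587, -21438/17587, 1178/409, -18518/17587; SSR = 216768/17587.

SSR = 12.325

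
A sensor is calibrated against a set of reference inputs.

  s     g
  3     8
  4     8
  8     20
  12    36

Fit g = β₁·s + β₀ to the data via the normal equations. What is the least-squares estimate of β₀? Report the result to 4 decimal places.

β₀ = -3.5468

Compute the Gram sums: Σs·s = 233, Σs = 27, Σ1 = 4.
Moment sums: Σs·g = 648, Σg = 72.
So XᵀX·[β₁, β₀]ᵀ = Xᵀg: [[233, 27]; [27, 4]]·[β₁, β₀]ᵀ = [648, 72]ᵀ.
Determinant 233·4 − 27² = 203.
β₁ = (648·4 − 27·72)/203 = 648/203; β₀ = (233·72 − 27·648)/203 = -720/203.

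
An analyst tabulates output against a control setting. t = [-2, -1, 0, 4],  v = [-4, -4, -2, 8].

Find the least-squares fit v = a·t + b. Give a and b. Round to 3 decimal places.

Normal-equation sums: Σt·t = 21, Σt = 1, Σ1 = 4.
For Xᵀv: Σt·v = 44, Σv = -2.
So XᵀX·[a, b]ᵀ = Xᵀv: [[21, 1]; [1, 4]]·[a, b]ᵀ = [44, -2]ᵀ.
Eliminating b: 4·(row 1) − 1·(row 2) gives 83·a = 4·44 − 1·(-2) = 178, so a = 178/83.
Then b = ((-2) − 1·(178/83))/4 = -86/83.

a = 2.145, b = -1.036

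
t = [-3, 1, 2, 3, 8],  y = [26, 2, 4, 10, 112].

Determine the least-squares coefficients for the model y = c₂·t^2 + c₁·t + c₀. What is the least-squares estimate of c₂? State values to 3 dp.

Compute the Gram sums: Σt^2·t^2 = 4275, Σt^2·t = 521, Σt^2 = 87, Σt·t = 87, Σt = 11, Σ1 = 5.
For Mᵀy: Σt^2·y = 7510, Σt·y = 858, Σy = 154.
So MᵀM·[c₂, c₁, c₀]ᵀ = Mᵀy: [[4275, 521, 87]; [521, 87, 11]; [87, 11, 5]]·[c₂, c₁, c₀]ᵀ = [7510, 858, 154]ᵀ.
Row-reducing yields c₂ = 165276/80959, c₁ = -198106/80959, c₀ = 53568/80959.

c₂ = 2.041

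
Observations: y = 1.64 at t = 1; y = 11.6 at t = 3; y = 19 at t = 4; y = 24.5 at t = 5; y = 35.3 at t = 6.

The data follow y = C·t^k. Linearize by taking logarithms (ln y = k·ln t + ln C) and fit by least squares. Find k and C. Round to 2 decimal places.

Taking logs, ln y = k·ln t + ln C, so regress ln y on ln t.
Σln t = 5.8861, Σ(ln t)² = 8.9295, Σln y = 12.6527, Σln t·ln y = 18.3083.
Equations: 8.9295·k + 5.8861·ln C = 18.3083;  5.8861·k + 5·ln C = 12.6527.
Slope k = (n·Σln t·ln y − Σln t·Σln y)/(n·Σ(ln t)² − (Σln t)²) = (5·18.3083 − 5.8861·12.6527)/10.0010 = 1.70644; ln C = (Σln y − k·Σln t)/n = 0.52169, so C = exp(0.52169) = 1.68486.

k = 1.71, C = 1.68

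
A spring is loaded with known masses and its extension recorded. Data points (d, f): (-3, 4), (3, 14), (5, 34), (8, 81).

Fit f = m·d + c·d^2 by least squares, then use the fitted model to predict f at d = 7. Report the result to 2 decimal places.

Forming XᵀX = [[107, 637]; [637, 4883]] and Xᵀf = [848, 6196]ᵀ gives XᵀX·[m, c]ᵀ = Xᵀf.
Eliminating c: 4883·(row 1) − 637·(row 2) gives 116712·m = 4883·848 − 637·6196 = 193932, so m = 5387/3242.
Then c = (6196 − 637·(5387/3242))/4883 = 3411/3242.
At d = 7: f̂ = (5387/3242)·(7) + (3411/3242)·(49) = 102424/1621.

f̂ = 63.19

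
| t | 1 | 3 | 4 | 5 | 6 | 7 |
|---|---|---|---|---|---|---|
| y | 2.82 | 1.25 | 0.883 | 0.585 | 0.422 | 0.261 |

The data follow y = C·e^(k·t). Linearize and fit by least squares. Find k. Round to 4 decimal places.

k = -0.3895

Linearized form: ln y = k·t + ln C. From the 6 transformed points,
Σt = 26.0000, Σ(t)² = 136.0000, Σln y = -1.6067, Σt·ln y = -16.0514.
Equations: 136.0000·k + 26.0000·ln C = -16.0514;  26.0000·k + 6·ln C = -1.6067.
Solving (det = 140.0000): k = -0.38953, ln C = 1.42020.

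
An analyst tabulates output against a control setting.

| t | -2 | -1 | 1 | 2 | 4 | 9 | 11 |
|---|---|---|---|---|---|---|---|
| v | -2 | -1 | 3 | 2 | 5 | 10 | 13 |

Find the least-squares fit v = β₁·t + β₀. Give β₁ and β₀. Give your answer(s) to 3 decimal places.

From the data, Σt·t = 228, Σt = 24, Σ1 = 7.
For Mᵀv: Σt·v = 265, Σv = 30.
Normal equations: [[228, 24]; [24, 7]]·[β₁, β₀]ᵀ = [265, 30]ᵀ.
det = 228·7 − 24² = 1020.
β₁ = (265·7 − 24·30)/1020 = 227/204; β₀ = (228·30 − 24·265)/1020 = 8/17.

β₁ = 1.113, β₀ = 0.471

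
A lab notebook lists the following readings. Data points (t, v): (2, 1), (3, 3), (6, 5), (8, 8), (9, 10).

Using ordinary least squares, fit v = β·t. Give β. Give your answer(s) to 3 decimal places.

β = 1.005

Sums needed: Σt·t = 194.
For Aᵀv: Σt·v = 195.
Normal equations: [[194]]·[β]ᵀ = [195]ᵀ.
Hence β = 195 / 194 ≈ 1.00515.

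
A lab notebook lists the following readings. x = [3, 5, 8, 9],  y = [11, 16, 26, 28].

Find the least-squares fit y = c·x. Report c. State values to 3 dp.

Normal-equation sums: Σx·x = 179.
Moment sums: Σx·y = 573.
c = 573/179 = 3.20112.

c = 3.201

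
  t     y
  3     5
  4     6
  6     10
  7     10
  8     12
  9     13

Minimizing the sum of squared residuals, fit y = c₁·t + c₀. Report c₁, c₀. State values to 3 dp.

Entries of MᵀM: Σt·t = 255, Σt = 37, Σ1 = 6.
Right-hand side: Σt·y = 382, Σy = 56.
So MᵀM·[c₁, c₀]ᵀ = Mᵀy: [[255, 37]; [37, 6]]·[c₁, c₀]ᵀ = [382, 56]ᵀ.
Δ = 255·6 − 37² = 161.
c₁ = (382·6 − 37·56)/161 = 220/161; c₀ = (255·56 − 37·382)/161 = 146/161.

c₁ = 1.366, c₀ = 0.907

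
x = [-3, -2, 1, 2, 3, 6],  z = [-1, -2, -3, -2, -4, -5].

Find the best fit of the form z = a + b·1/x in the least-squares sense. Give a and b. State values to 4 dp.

a = -2.6383, b = -1.0030

From the data, Σ1 = 6, Σ1/x = 7/6, Σ1/x·1/x = 7/4.
Moment sums: Σz = -17, Σ1/x·z = -29/6.
So AᵀA·[a, b]ᵀ = Aᵀz: [[6, 7/6]; [7/6, 7/4]]·[a, b]ᵀ = [-17, -29/6]ᵀ.
Δ = 6·(7/4) − (7/6)² = 329/36.
a = ((-17)·(7/4) − (7/6)·(-29/6))/(329/36) = -124/47; b = (6·(-29/6) − (7/6)·(-17))/(329/36) = -330/329.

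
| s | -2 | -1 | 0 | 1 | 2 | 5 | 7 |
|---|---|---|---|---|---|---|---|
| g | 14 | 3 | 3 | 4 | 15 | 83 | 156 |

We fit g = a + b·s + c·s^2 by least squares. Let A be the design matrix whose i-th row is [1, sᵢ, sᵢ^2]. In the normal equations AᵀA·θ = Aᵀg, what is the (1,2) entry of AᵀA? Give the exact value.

Row 1 ↔ basis 1, column 2 ↔ basis s, so (AᵀA)_{1,2} = Σᵢ s = (1)·(-2) + (1)·(-1) + (1)·(0) + (1)·(1) + (1)·(2) + (1)·(5) + (1)·(7) = 12.

12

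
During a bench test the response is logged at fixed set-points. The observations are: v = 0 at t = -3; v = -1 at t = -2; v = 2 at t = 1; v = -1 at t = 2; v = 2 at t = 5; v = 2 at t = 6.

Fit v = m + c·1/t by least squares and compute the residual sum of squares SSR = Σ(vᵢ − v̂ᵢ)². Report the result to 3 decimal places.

Compute the Gram sums: Σ1 = 6, Σ1/t = 31/30, Σ1/t·1/t = 1511/900.
Moment sums: Σv = 4, Σ1/t·v = 41/15.
Δ = 6·(1511/900) − (31/30)² = 1621/180.
m = (4·(1511/900) − (31/30)·(41/15))/(1621/180) = 3502/8105; c = (6·(41/15) − (31/30)·4)/(1621/180) = 2208/1621.
Residuals: 178/8105, -6087/8105, 1668/8105, -17127/8105, 2100/1621, 10868/8105; SSR = 69286/8105.

SSR = 8.549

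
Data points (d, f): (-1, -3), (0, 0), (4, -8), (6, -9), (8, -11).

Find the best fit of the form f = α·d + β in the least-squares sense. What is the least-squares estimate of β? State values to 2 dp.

Entries of XᵀX: Σd·d = 117, Σd = 17, Σ1 = 5.
And Σd·f = -171, Σf = -31.
So XᵀX·[α, β]ᵀ = Xᵀf: [[117, 17]; [17, 5]]·[α, β]ᵀ = [-171, -31]ᵀ.
Determinant 117·5 − 17² = 296.
α = ((-171)·5 − 17·(-31))/296 = -41/37; β = (117·(-31) − 17·(-171))/296 = -90/37.

β = -2.43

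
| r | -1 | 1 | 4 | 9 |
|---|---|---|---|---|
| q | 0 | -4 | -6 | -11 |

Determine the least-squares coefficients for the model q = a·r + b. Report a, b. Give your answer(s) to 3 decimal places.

a = -1.035, b = -1.885

From the data, Σr·r = 99, Σr = 13, Σ1 = 4.
For Xᵀq: Σr·q = -127, Σq = -21.
Eliminating b: 4·(row 1) − 13·(row 2) gives 227·a = 4·(-127) − 13·(-21) = -235, so a = -235/227.
Then b = ((-21) − 13·(-235/227))/4 = -428/227.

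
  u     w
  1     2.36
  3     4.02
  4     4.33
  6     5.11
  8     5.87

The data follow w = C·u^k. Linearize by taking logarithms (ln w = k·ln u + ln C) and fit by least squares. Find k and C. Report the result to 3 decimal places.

k = 0.432, C = 2.396

Let Y = ln w. Fitting Y = k·ln u + ln C by least squares:
XᵀX = [[10.6632, 6.3561]; [6.3561, 5]], rhs = [10.1632, 7.1166]ᵀ  (here Σln u = 6.3561, Σ(ln u)² = 10.6632, Σln w = 7.1166, Σln u·ln w = 10.1632).
Solving (det = 12.9161): k = 0.43221, ln C = 0.87388, so C = exp(0.87388) = 2.39620.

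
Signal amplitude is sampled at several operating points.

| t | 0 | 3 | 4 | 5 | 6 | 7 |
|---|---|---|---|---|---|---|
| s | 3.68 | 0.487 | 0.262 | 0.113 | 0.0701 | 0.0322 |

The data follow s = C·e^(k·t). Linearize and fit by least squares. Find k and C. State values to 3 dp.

k = -0.674, C = 3.686

Taking logs, ln s = k·t + ln C, so regress ln s on t.
Σt = 25.0000, Σ(t)² = 135.0000, Σln s = -9.0300, Σt·ln s = -58.4155.
Equations: 135.0000·k + 25.0000·ln C = -58.4155;  25.0000·k + 6·ln C = -9.0300.
Δ = 135.0000·6 − (25.0000)² = 185.0000; k = (-58.4155·6 − 25.0000·-9.0300)/185.0000 = -0.67429, ln C = (135.0000·-9.0300 − 25.0000·-58.4155)/185.0000 = 1.30454, so C = exp(1.30454) = 3.68599.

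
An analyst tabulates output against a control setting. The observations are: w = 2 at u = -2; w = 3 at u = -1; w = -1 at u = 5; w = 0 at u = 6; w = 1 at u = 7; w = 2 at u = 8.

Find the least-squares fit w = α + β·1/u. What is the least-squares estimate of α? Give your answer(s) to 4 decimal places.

α = 0.8383

Sums needed: Σ1 = 6, Σ1/u = -727/840, Σ1/u·1/u = 955249/705600.
For Aᵀw: Σw = 7, Σ1/u·w = -533/140.
AᵀA·[α, β]ᵀ = Aᵀw becomes [[6, -727/840]; [-727/840, 955249/705600]]·[α, β]ᵀ = [7, -533/140]ᵀ.
Eliminating β: (955249/705600)·(row 1) − (-727/840)·(row 2) gives (1040593/141120)·α = (955249/705600)·7 − (-727/840)·(-533/140) = 4361797/705600, so α = 4361797/5202965.
Then β = ((-533/140) − (-727/840)·(4361797/5202965))/(955249/705600) = -2368632/1040593.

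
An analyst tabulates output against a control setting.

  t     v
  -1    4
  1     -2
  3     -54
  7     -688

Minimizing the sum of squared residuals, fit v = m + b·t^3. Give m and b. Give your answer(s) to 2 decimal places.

From the data, Σ1 = 4, Σt^3 = 370, Σt^3·t^3 = 118380.
And Σv = -740, Σt^3·v = -237448.
Eliminating b: 118380·(row 1) − 370·(row 2) gives 336620·m = 118380·(-740) − 370·(-237448) = 254560, so m = 12728/16831.
Then b = ((-237448) − 370·(12728/16831))/118380 = -168998/84155.

m = 0.76, b = -2.01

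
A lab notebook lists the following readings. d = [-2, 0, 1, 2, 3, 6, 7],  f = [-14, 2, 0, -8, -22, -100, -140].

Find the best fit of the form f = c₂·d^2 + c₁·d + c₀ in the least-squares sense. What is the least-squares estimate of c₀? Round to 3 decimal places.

c₀ = 1.585

The normal equations are: 3811·c₂ + 587·c₁ + 103·c₀ = -10746;  587·c₂ + 103·c₁ + 17·c₀ = -1634;  103·c₂ + 17·c₁ + 7·c₀ = -282.
Inverting the 3×3 Gram matrix, [c₂, c₁, c₀]ᵀ = [-16990/5481, 25324/16443, 3724/2349]ᵀ.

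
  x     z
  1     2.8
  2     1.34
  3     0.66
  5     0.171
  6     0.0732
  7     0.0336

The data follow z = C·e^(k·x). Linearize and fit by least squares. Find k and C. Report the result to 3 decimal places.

Taking logs, ln z = k·x + ln C, so regress ln z on x.
Sums: Σx = 24.0000, Σ(x)² = 124.0000, Σln z = -6.8671, Σx·ln z = -47.9020.
Normal system: [[124.0000, 24.0000]; [24.0000, 6]]·[k, ln C]ᵀ = [-47.9020, -6.8671]ᵀ.
Solving (det = 168.0000): k = -0.72977, ln C = 1.77457, so C = exp(1.77457) = 5.89772.

k = -0.730, C = 5.898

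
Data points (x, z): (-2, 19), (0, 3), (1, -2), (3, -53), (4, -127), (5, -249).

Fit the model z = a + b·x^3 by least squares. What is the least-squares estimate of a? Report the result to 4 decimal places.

a = 1.8198

Compute the Gram sums: Σ1 = 6, Σx^3 = 209, Σx^3·x^3 = 20515.
Moment sums: Σz = -409, Σx^3·z = -40838.
Normal equations: [[6, 209]; [209, 20515]]·[a, b]ᵀ = [-409, -40838]ᵀ.
det = 6·20515 − 209² = 79409.
a = ((-409)·20515 − 209·(-40838))/79409 = 13137/7219; b = (6·(-40838) − 209·(-409))/79409 = -159547/79409.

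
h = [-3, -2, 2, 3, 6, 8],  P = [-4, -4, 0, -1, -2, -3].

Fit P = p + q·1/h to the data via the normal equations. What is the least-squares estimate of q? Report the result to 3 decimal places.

The normal equations are: 6·p + (7/24)·q = -14;  (7/24)·p + (49/64)·q = 55/24.
(Σ1 = 6, Σ1/h = 7/24, Σ1/h·1/h = 49/64, ΣP = -14, Σ1/h·P = 55/24.)
Determinant 6·(49/64) − (7/24)² = 2597/576.
p = ((-14)·(49/64) − (7/24)·(55/24))/(2597/576) = -937/371; q = (6·(55/24) − (7/24)·(-14))/(2597/576) = 10272/2597.

q = 3.955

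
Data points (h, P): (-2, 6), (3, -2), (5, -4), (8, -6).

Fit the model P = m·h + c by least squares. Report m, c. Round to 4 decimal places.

m = -1.2264, c = 2.7925

With design matrix M, MᵀM = [[102, 14]; [14, 4]] and MᵀP = [-86, -6]ᵀ.
Eliminating c: 4·(row 1) − 14·(row 2) gives 212·m = 4·(-86) − 14·(-6) = -260, so m = -65/53.
Then c = ((-6) − 14·(-65/53))/4 = 148/53.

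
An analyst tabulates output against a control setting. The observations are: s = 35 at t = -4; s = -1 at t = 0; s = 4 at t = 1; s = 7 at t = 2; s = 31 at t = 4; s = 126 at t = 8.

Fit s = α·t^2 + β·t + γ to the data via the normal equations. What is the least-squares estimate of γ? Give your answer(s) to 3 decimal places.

MᵀM·[α, β, γ]ᵀ = Mᵀs reads: 4625·α + 521·β + 101·γ = 9152;  521·α + 101·β + 11·γ = 1010;  101·α + 11·β + 6·γ = 202.
(Σt^2·t^2 = 4625, Σt^2·t = 521, Σt^2 = 101, Σt·t = 101, Σt = 11, Σ1 = 6, Σt^2·s = 9152, Σt·s = 1010, Σs = 202.)
Row-reducing yields α = 50021/24728, β = -60683/123640, γ = 31849/61820.

γ = 0.515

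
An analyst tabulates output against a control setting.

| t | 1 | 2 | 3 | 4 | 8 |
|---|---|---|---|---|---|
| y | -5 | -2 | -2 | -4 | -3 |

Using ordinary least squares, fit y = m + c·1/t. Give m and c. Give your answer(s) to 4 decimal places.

m = -2.2717, c = -2.1018

The normal system AᵀA·[m, c]ᵀ = Aᵀy is [[5, 53/24]; [53/24, 829/576]]·[m, c]ᵀ = [-16, -193/24]ᵀ.
Eliminating c: (829/576)·(row 1) − (53/24)·(row 2) gives (167/72)·m = (829/576)·(-16) − (53/24)·(-193/24) = -3035/576, so m = -3035/1336.
Then c = ((-193/24) − (53/24)·(-3035/1336))/(829/576) = -351/167.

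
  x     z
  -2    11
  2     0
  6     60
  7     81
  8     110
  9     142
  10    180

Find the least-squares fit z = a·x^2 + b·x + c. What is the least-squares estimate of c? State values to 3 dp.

c = -2.266

Setting ∂/∂a … = 0 gives: 24386·a + 2800·b + 338·c = 42715;  2800·a + 338·b + 40·c = 4863;  338·a + 40·b + 7·c = 584.
Solving the 3×3 system (Gaussian elimination) gives a = 921077/448602, b = -1055653/448602, c = -15399/6797.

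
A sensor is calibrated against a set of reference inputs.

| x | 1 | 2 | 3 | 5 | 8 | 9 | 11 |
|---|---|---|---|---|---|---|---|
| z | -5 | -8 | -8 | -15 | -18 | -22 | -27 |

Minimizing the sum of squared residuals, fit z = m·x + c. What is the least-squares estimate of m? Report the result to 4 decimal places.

m = -2.1107

Sums needed: Σx·x = 305, Σx = 39, Σ1 = 7.
Moment sums: Σx·z = -759, Σz = -103.
Normal equations: [[305, 39]; [39, 7]]·[m, c]ᵀ = [-759, -103]ᵀ.
Eliminating c: 7·(row 1) − 39·(row 2) gives 614·m = 7·(-759) − 39·(-103) = -1296, so m = -648/307.
Then c = ((-103) − 39·(-648/307))/7 = -907/307.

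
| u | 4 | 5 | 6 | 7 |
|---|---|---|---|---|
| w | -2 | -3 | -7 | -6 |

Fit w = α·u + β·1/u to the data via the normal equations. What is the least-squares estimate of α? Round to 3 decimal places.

The normal equations are: 126·α + 4·β = -107;  4·α + (26581/176400)·β = -328/105.
(Σu·u = 126, Σu·1/u = 4, Σ1/u·1/u = 26581/176400, Σu·w = -107, Σ1/u·w = -328/105.)
Eliminating β: (26581/176400)·(row 1) − 4·(row 2) gives (4181/1400)·α = (26581/176400)·(-107) − 4·(-328/105) = -640007/176400, so α = -640007/526806.
Then β = ((-328/105) − 4·(-640007/526806))/(26581/176400) = 48160/4181.

α = -1.215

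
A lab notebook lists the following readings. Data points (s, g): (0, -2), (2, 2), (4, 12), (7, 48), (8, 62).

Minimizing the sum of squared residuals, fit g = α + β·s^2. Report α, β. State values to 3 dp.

α = -2.559, β = 1.013

Sums needed: Σ1 = 5, Σs^2 = 133, Σs^2·s^2 = 6769.
Moment sums: Σg = 122, Σs^2·g = 6520.
Normal equations: [[5, 133]; [133, 6769]]·[α, β]ᵀ = [122, 6520]ᵀ.
Determinant 5·6769 − 133² = 16156.
α = (122·6769 − 133·6520)/16156 = -2953/1154; β = (5·6520 − 133·122)/16156 = 8187/8078.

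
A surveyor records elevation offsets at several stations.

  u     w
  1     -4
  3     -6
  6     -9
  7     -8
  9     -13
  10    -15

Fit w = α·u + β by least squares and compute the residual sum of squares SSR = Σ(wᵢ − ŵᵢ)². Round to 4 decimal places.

Forming XᵀX = [[276, 36]; [36, 6]] and Xᵀw = [-399, -55]ᵀ gives XᵀX·[α, β]ᵀ = Xᵀw.
det = 276·6 − 36² = 360.
α = ((-399)·6 − 36·(-55))/360 = -23/20; β = (276·(-55) − 36·(-399))/360 = -34/15.
Residuals: -7/12, -17/60, 1/6, 139/60, -23/60, -37/30; SSR = 449/60.

SSR = 7.4833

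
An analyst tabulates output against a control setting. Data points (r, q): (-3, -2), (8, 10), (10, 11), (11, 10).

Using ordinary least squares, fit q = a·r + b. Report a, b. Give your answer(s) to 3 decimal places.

a = 0.940, b = 1.140

Sums needed: Σr·r = 294, Σr = 26, Σ1 = 4.
And Σr·q = 306, Σq = 29.
So MᵀM·[a, b]ᵀ = Mᵀq: [[294, 26]; [26, 4]]·[a, b]ᵀ = [306, 29]ᵀ.
det = 294·4 − 26² = 500.
a = (306·4 − 26·29)/500 = 47/50; b = (294·29 − 26·306)/500 = 57/50.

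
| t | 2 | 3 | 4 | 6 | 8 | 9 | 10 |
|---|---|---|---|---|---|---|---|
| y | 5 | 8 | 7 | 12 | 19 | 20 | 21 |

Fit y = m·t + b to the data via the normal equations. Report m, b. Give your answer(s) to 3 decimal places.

Compute the Gram sums: Σt·t = 310, Σt = 42, Σ1 = 7.
And Σt·y = 676, Σy = 92.
MᵀM·[m, b]ᵀ = Mᵀy becomes [[310, 42]; [42, 7]]·[m, b]ᵀ = [676, 92]ᵀ.
det = 310·7 − 42² = 406.
m = (676·7 − 42·92)/406 = 62/29; b = (310·92 − 42·676)/406 = 64/203.

m = 2.138, b = 0.315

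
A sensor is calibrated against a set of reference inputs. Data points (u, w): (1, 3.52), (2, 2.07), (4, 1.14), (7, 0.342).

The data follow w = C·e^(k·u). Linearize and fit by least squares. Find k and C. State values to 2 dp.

Linearized form: ln w = k·u + ln C. From the 4 transformed points,
AᵀA = [[70.0000, 14.0000]; [14.0000, 4]], rhs = [-4.2729, 1.0441]ᵀ  (here Σu = 14.0000, Σ(u)² = 70.0000, Σln w = 1.0441, Σu·ln w = -4.2729).
Δ = 70.0000·4 − (14.0000)² = 84.0000; k = (-4.2729·4 − 14.0000·1.0441)/84.0000 = -0.37749, ln C = (70.0000·1.0441 − 14.0000·-4.2729)/84.0000 = 1.58223, so C = exp(1.58223) = 4.86582.

k = -0.38, C = 4.87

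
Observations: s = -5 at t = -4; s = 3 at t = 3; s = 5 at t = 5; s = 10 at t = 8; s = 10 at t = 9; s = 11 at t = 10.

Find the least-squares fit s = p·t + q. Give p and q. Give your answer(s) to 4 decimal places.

Entries of MᵀM: Σt·t = 295, Σt = 31, Σ1 = 6.
Right-hand side: Σt·s = 334, Σs = 34.
Eliminating q: 6·(row 1) − 31·(row 2) gives 809·p = 6·334 − 31·34 = 950, so p = 950/809.
Then q = (34 − 31·(950/809))/6 = -324/809.

p = 1.1743, q = -0.4005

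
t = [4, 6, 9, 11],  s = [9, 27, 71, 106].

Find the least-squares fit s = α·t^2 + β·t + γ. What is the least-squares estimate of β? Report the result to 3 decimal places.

With design matrix M, MᵀM = [[22754, 2340, 254]; [2340, 254, 30]; [254, 30, 4]] and Mᵀs = [19693, 2003, 213]ᵀ.
Row-reducing yields α = 17/20, β = 143/116, γ = -5783/580.

β = 1.233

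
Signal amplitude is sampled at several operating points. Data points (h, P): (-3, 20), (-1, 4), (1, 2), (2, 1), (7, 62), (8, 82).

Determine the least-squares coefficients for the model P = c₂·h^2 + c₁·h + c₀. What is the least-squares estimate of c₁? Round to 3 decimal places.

The normal system XᵀX·[c₂, c₁, c₀]ᵀ = XᵀP is [[6596, 836, 128]; [836, 128, 14]; [128, 14, 6]]·[c₂, c₁, c₀]ᵀ = [8476, 1030, 171]ᵀ.
Row-reducing yields c₂ = 2331/1534, c₁ = -2985/1534, c₀ = 478/767.

c₁ = -1.946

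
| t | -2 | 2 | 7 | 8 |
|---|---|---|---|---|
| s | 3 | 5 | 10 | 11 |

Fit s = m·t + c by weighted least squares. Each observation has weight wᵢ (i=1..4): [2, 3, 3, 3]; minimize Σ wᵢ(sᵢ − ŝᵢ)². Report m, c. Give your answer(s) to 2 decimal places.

Compute the Gram sums: Σwᵢ·t·t = 359, Σwᵢ·t = 47, Σwᵢ·1 = 11.
Moment sums: Σwᵢ·t·s = 492, Σwᵢ·s = 84.
MᵀWM·[m, c]ᵀ = MᵀWs becomes [[359, 47]; [47, 11]]·[m, c]ᵀ = [492, 84]ᵀ.
Δ = 359·11 − 47² = 1740.
m = (492·11 − 47·84)/1740 = 122/145; c = (359·84 − 47·492)/1740 = 586/145.

m = 0.84, c = 4.04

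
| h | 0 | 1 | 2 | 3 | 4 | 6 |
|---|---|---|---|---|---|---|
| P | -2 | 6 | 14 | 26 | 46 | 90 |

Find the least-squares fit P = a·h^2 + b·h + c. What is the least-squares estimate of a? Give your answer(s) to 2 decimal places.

Forming XᵀX = [[1650, 316, 66]; [316, 66, 16]; [66, 16, 6]] and XᵀP = [4272, 836, 180]ᵀ gives XᵀX·[a, b, c]ᵀ = XᵀP.
Solving the 3×3 system (Gaussian elimination) gives a = 13/7, b = 144/35, c = -7/5.

a = 1.86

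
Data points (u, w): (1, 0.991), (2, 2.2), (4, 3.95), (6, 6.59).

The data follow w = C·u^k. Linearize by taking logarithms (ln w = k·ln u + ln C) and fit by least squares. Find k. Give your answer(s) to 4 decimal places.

k = 1.0293

Taking logs, ln w = k·ln u + ln C, so regress ln w on ln u.
Σln u = 3.8712, Σ(ln u)² = 5.6127, Σln w = 4.0387, Σln u·ln w = 5.8293.
Equations: 5.6127·k + 3.8712·ln C = 5.8293;  3.8712·k + 4·ln C = 4.0387.
Δ = 5.6127·4 − (3.8712)² = 7.4645; k = (5.8293·4 − 3.8712·4.0387)/7.4645 = 1.02925, ln C = (5.6127·4.0387 − 3.8712·5.8293)/7.4645 = 0.01356.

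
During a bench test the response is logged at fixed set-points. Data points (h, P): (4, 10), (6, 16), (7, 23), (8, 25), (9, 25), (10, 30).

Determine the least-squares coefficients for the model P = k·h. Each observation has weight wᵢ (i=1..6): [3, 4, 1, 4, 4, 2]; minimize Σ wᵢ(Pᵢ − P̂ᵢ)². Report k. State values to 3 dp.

The normal equations are: 1021·k = 2965.
(Σwᵢ·h·h = 1021, Σwᵢ·h·P = 2965.)
k = 2965/1021 = 2.90402.

k = 2.904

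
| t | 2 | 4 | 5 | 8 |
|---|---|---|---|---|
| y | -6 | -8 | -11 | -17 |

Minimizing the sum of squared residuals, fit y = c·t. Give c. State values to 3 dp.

c = -2.156

From the data, Σt·t = 109.
And Σt·y = -235.
Normal equations: [[109]]·[c]ᵀ = [-235]ᵀ.
c = (-235)/109 = -2.15596.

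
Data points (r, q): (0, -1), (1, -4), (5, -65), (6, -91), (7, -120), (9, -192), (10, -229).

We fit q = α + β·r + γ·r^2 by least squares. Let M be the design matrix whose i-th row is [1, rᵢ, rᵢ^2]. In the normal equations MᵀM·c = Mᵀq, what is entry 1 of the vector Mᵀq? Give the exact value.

-702

Entry 1 ↔ basis 1, so (Mᵀq)_{1} = Σᵢ qᵢ = (1)·(-1) + (1)·(-4) + (1)·(-65) + (1)·(-91) + (1)·(-120) + (1)·(-192) + (1)·(-229) = -702.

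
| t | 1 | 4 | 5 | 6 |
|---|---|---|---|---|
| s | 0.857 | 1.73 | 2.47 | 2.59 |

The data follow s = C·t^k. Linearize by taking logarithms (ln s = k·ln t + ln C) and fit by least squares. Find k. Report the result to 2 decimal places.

With ln sᵢ as the transformed response and ln tᵢ as the regressor:
XᵀX = [[7.7225, 4.7875]; [4.7875, 4]], rhs = [3.9203, 2.2497]ᵀ  (here Σln t = 4.7875, Σ(ln t)² = 7.7225, Σln s = 2.2497, Σln t·ln s = 3.9203).
Solving (det = 7.9699): k = 0.61617, ln C = -0.17505.

k = 0.62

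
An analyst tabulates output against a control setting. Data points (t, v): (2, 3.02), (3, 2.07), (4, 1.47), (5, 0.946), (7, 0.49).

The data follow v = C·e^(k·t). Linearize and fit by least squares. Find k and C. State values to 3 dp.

k = -0.366, C = 6.227

Taking logs, ln v = k·t + ln C, so regress ln v on t.
Σt = 21.0000, Σ(t)² = 103.0000, Σln v = 1.4492, Σt·ln v = 0.6632.
Normal system: [[103.0000, 21.0000]; [21.0000, 5]]·[k, ln C]ᵀ = [0.6632, 1.4492]ᵀ.
Slope k = (n·Σt·ln v − Σt·Σln v)/(n·Σ(t)² − (Σt)²) = (5·0.6632 − 21.0000·1.4492)/74.0000 = -0.36645; ln C = (Σln v − k·Σt)/n = 1.82893, so C = exp(1.82893) = 6.22724.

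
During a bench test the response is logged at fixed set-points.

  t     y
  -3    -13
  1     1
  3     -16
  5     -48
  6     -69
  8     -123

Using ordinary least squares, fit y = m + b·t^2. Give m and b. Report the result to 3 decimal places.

The normal equations are: 6·m + 144·b = -268;  144·m + 6180·b = -11816.
(Σ1 = 6, Σt^2 = 144, Σt^2·t^2 = 6180, Σy = -268, Σt^2·y = -11816.)
Eliminating b: 6180·(row 1) − 144·(row 2) gives 16344·m = 6180·(-268) − 144·(-11816) = 45264, so m = 1886/681.
Then b = ((-11816) − 144·(1886/681))/6180 = -1346/681.

m = 2.769, b = -1.977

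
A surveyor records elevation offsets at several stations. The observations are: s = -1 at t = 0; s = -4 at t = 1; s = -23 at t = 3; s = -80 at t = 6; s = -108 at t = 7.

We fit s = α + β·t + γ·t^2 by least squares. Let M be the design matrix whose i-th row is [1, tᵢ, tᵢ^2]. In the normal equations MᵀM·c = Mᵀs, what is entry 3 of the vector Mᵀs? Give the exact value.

-8383

Entry 3 ↔ basis t^2, so (Mᵀs)_{3} = Σᵢ (t^2)·sᵢ = (0)·(-1) + (1)·(-4) + (9)·(-23) + (36)·(-80) + (49)·(-108) = -8383.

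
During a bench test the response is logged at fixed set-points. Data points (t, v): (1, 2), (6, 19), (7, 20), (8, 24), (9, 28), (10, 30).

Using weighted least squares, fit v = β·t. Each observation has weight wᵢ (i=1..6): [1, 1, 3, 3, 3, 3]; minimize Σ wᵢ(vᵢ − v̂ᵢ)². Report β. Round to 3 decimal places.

Setting ∂/∂β … = 0 gives: 919·β = 2768.
β = 2768/919 = 3.01197.

β = 3.012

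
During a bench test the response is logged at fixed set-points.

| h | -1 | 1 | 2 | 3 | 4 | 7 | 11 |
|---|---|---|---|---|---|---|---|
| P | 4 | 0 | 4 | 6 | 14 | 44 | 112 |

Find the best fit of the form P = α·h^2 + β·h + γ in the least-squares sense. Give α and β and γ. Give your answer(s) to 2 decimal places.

Forming AᵀA = [[17397, 1773, 201]; [1773, 201, 27]; [201, 27, 7]] and AᵀP = [16006, 1618, 184]ᵀ gives AᵀA·[α, β, γ]ᵀ = AᵀP.
Row-reducing yields α = 11029/10881, β = -3857/3627, γ = 4652/3627.

α = 1.01, β = -1.06, γ = 1.28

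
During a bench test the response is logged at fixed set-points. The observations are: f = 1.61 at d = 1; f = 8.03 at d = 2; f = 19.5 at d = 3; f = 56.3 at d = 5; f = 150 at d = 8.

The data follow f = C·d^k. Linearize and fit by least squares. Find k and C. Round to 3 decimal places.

With ln fᵢ as the transformed response and ln dᵢ as the regressor:
Σln d = 5.4806, Σ(ln d)² = 8.6018, Σln f = 14.5712, Σln d·ln f = 21.6138.
Equations: 8.6018·k + 5.4806·ln C = 21.6138;  5.4806·k + 5·ln C = 14.5712.
Slope k = (n·Σln d·ln f − Σln d·Σln f)/(n·Σ(ln d)² − (Σln d)²) = (5·21.6138 − 5.4806·14.5712)/12.9714 = 2.17474; ln C = (Σln f − k·Σln d)/n = 0.53044, so C = exp(0.53044) = 1.69968.

k = 2.175, C = 1.700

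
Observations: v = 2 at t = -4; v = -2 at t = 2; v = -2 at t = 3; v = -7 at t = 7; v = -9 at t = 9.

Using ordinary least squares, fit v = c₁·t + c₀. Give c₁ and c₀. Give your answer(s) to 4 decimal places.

c₁ = -0.8577, c₀ = -0.6838

Compute the Gram sums: Σt·t = 159, Σt = 17, Σ1 = 5.
Right-hand side: Σt·v = -148, Σv = -18.
Normal equations: [[159, 17]; [17, 5]]·[c₁, c₀]ᵀ = [-148, -18]ᵀ.
Eliminating c₀: 5·(row 1) − 17·(row 2) gives 506·c₁ = 5·(-148) − 17·(-18) = -434, so c₁ = -217/253.
Then c₀ = ((-18) − 17·(-217/253))/5 = -173/253.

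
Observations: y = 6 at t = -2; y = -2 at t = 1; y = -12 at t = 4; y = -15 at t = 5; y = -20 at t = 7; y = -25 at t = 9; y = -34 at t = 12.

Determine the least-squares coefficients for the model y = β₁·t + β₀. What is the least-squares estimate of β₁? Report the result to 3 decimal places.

Forming XᵀX = [[320, 36]; [36, 7]] and Xᵀy = [-910, -102]ᵀ gives XᵀX·[β₁, β₀]ᵀ = Xᵀy.
Δ = 320·7 − 36² = 944.
β₁ = ((-910)·7 − 36·(-102))/944 = -1349/472; β₀ = (320·(-102) − 36·(-910))/944 = 15/118.

β₁ = -2.858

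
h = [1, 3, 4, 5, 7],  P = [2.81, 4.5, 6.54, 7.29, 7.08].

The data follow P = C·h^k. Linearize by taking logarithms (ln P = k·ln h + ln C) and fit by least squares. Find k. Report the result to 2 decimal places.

Linearized form: ln P = k·ln h + ln C. From the 5 transformed points,
Σln h = 6.0403, Σ(ln h)² = 9.5056, Σln P = 8.3590, Σln h·ln P = 11.2616.
Equations: 9.5056·k + 6.0403·ln C = 11.2616;  6.0403·k + 5·ln C = 8.3590.
Δ = 9.5056·5 − (6.0403)² = 11.0434; k = (11.2616·5 − 6.0403·8.3590)/11.0434 = 0.52680, ln C = (9.5056·8.3590 − 6.0403·11.2616)/11.0434 = 1.03539.

k = 0.53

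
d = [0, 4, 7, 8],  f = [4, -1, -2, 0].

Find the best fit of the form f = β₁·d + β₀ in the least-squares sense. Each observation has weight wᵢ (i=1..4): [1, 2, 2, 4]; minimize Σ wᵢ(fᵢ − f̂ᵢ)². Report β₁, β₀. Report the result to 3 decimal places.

XᵀWX·[β₁, β₀]ᵀ = XᵀWf reads: 386·β₁ + 54·β₀ = -36;  54·β₁ + 9·β₀ = -2.
Eliminating β₀: 9·(row 1) − 54·(row 2) gives 558·β₁ = 9·(-36) − 54·(-2) = -216, so β₁ = -12/31.
Then β₀ = ((-2) − 54·(-12/31))/9 = 586/279.

β₁ = -0.387, β₀ = 2.100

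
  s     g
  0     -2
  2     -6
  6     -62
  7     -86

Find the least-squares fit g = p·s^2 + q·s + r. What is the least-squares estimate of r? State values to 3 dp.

MᵀM·[p, q, r]ᵀ = Mᵀg reads: 3713·p + 567·q + 89·r = -6470;  567·p + 89·q + 15·r = -986;  89·p + 15·q + 4·r = -156.
Row-reducing yields p = -2, q = 2, r = -2.

r = -2.000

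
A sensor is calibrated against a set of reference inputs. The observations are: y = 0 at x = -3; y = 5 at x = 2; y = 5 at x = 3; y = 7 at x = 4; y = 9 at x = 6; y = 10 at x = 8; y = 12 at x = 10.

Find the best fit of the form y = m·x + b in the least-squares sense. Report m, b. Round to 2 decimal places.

m = 0.93, b = 2.89

The normal equations are: 238·m + 30·b = 307;  30·m + 7·b = 48.
Eliminating b: 7·(row 1) − 30·(row 2) gives 766·m = 7·307 − 30·48 = 709, so m = 709/766.
Then b = (48 − 30·(709/766))/7 = 1107/383.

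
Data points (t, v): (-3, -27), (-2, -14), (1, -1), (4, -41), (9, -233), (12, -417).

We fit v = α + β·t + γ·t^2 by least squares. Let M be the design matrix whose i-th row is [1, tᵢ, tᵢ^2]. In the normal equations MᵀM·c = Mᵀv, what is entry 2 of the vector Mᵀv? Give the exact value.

Entry 2 ↔ basis t, so (Mᵀv)_{2} = Σᵢ (t)·vᵢ = (-3)·(-27) + (-2)·(-14) + (1)·(-1) + (4)·(-41) + (9)·(-233) + (12)·(-417) = -7157.

-7157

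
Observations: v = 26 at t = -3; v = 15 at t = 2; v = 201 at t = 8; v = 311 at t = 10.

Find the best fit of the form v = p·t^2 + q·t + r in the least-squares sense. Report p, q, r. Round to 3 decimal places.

From the data, Σt^2·t^2 = 14193, Σt^2·t = 1493, Σt^2 = 177, Σt·t = 177, Σt = 17, Σ1 = 4.
Moment sums: Σt^2·v = 44258, Σt·v = 4670, Σv = 553.
So AᵀA·[p, q, r]ᵀ = Aᵀv: [[14193, 1493, 177]; [1493, 177, 17]; [177, 17, 4]]·[p, q, r]ᵀ = [44258, 4670, 553]ᵀ.
Inverting the 3×3 Gram matrix, [p, q, r]ᵀ = [177206/58789, 48787/58789, 78869/58789]ᵀ.

p = 3.014, q = 0.830, r = 1.342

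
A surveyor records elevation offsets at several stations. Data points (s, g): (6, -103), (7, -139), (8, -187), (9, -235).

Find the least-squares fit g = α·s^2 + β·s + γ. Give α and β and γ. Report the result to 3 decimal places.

α = -3.000, β = 0.600, γ = 2.000

The normal equations are: 14354·α + 1800·β + 230·γ = -41522;  1800·α + 230·β + 30·γ = -5202;  230·α + 30·β + 4·γ = -664.
Inverting the 3×3 Gram matrix, [α, β, γ]ᵀ = [-3, 3/5, 2]ᵀ.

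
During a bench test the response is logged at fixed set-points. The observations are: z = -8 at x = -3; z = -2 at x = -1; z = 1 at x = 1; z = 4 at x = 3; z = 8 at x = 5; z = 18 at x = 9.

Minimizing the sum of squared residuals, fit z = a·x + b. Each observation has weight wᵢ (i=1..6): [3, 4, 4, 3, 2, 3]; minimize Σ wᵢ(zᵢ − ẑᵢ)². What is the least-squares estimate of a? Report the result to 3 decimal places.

a = 2.053

The normal equations are: 355·a + 37·b = 686;  37·a + 19·b = 54.
(Σwᵢ·x·x = 355, Σwᵢ·x = 37, Σwᵢ·1 = 19, Σwᵢ·x·z = 686, Σwᵢ·z = 54.)
det = 355·19 − 37² = 5376.
a = (686·19 − 37·54)/5376 = 2759/1344; b = (355·54 − 37·686)/5376 = -1553/1344.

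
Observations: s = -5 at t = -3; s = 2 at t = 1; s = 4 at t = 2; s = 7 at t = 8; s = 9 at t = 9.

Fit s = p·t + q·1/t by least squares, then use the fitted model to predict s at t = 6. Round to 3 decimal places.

Setting ∂/∂p … = 0 gives: 159·p + 5·q = 162;  5·p + (7201/5184)·q = 181/24.
det = 159·(7201/5184) − 5² = 338453/1728.
p = (162·(7201/5184) − 5·(181/24))/(338453/1728) = 323694/338453; q = (159·(181/24) − 5·162)/(338453/1728) = 672408/338453.
At t = 6: ŝ = (323694/338453)·(6) + (672408/338453)·(1/6) = 2054232/338453.

ŝ = 6.069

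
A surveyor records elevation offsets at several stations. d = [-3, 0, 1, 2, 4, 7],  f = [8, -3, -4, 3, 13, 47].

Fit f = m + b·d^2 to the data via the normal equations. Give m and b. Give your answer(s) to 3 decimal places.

The normal equations are: 6·m + 79·b = 64;  79·m + 2755·b = 2591.
det = 6·2755 − 79² = 10289.
m = (64·2755 − 79·2591)/10289 = -28369/10289; b = (6·2591 − 79·64)/10289 = 10490/10289.

m = -2.757, b = 1.020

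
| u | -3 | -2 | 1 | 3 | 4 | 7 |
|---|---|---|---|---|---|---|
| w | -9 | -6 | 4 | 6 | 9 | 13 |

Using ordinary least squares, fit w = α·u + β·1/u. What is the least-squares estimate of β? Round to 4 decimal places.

Compute the Gram sums: Σu·u = 88, Σu·1/u = 6, Σ1/u·1/u = 10973/7056.
For Xᵀw: Σu·w = 188, Σ1/u·w = 451/28.
det = 88·(10973/7056) − 6² = 88951/882.
α = (188·(10973/7056) − 6·(451/28))/(88951/882) = 345253/177902; β = (88·(451/28) − 6·188)/(88951/882) = 255276/88951.

β = 2.8698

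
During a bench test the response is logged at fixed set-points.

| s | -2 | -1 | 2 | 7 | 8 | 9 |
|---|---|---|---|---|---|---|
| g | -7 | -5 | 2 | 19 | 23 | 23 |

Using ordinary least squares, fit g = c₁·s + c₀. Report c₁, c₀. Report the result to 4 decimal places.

Entries of MᵀM: Σs·s = 203, Σs = 23, Σ1 = 6.
Moment sums: Σs·g = 547, Σg = 55.
So MᵀM·[c₁, c₀]ᵀ = Mᵀg: [[203, 23]; [23, 6]]·[c₁, c₀]ᵀ = [547, 55]ᵀ.
det = 203·6 − 23² = 689.
c₁ = (547·6 − 23·55)/689 = 2017/689; c₀ = (203·55 − 23·547)/689 = -1416/689.

c₁ = 2.9274, c₀ = -2.0552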